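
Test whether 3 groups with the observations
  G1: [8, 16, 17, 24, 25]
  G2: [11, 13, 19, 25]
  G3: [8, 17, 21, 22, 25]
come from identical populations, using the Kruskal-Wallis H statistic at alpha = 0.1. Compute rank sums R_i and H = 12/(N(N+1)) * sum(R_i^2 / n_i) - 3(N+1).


Step 1: Combine all N = 14 observations and assign midranks.
sorted (value, group, rank): (8,G1,1.5), (8,G3,1.5), (11,G2,3), (13,G2,4), (16,G1,5), (17,G1,6.5), (17,G3,6.5), (19,G2,8), (21,G3,9), (22,G3,10), (24,G1,11), (25,G1,13), (25,G2,13), (25,G3,13)
Step 2: Sum ranks within each group.
R_1 = 37 (n_1 = 5)
R_2 = 28 (n_2 = 4)
R_3 = 40 (n_3 = 5)
Step 3: H = 12/(N(N+1)) * sum(R_i^2/n_i) - 3(N+1)
     = 12/(14*15) * (37^2/5 + 28^2/4 + 40^2/5) - 3*15
     = 0.057143 * 789.8 - 45
     = 0.131429.
Step 4: Ties present; correction factor C = 1 - 36/(14^3 - 14) = 0.986813. Corrected H = 0.131429 / 0.986813 = 0.133185.
Step 5: Under H0, H ~ chi^2(2); p-value = 0.935576.
Step 6: alpha = 0.1. fail to reject H0.

H = 0.1332, df = 2, p = 0.935576, fail to reject H0.


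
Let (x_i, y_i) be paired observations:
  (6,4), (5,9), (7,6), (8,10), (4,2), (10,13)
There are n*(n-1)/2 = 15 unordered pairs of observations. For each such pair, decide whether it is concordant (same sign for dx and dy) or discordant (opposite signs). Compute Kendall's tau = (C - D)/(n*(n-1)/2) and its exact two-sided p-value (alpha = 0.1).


Step 1: Enumerate the 15 unordered pairs (i,j) with i<j and classify each by sign(x_j-x_i) * sign(y_j-y_i).
  (1,2):dx=-1,dy=+5->D; (1,3):dx=+1,dy=+2->C; (1,4):dx=+2,dy=+6->C; (1,5):dx=-2,dy=-2->C
  (1,6):dx=+4,dy=+9->C; (2,3):dx=+2,dy=-3->D; (2,4):dx=+3,dy=+1->C; (2,5):dx=-1,dy=-7->C
  (2,6):dx=+5,dy=+4->C; (3,4):dx=+1,dy=+4->C; (3,5):dx=-3,dy=-4->C; (3,6):dx=+3,dy=+7->C
  (4,5):dx=-4,dy=-8->C; (4,6):dx=+2,dy=+3->C; (5,6):dx=+6,dy=+11->C
Step 2: C = 13, D = 2, total pairs = 15.
Step 3: tau = (C - D)/(n(n-1)/2) = (13 - 2)/15 = 0.733333.
Step 4: Exact two-sided p-value (enumerate n! = 720 permutations of y under H0): p = 0.055556.
Step 5: alpha = 0.1. reject H0.

tau_b = 0.7333 (C=13, D=2), p = 0.055556, reject H0.


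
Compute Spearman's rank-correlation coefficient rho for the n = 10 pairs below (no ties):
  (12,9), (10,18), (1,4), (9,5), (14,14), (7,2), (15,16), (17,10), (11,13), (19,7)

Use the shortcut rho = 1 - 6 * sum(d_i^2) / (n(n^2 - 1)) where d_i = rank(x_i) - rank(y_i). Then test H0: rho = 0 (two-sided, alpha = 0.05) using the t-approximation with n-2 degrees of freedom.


Step 1: Rank x and y separately (midranks; no ties here).
rank(x): 12->6, 10->4, 1->1, 9->3, 14->7, 7->2, 15->8, 17->9, 11->5, 19->10
rank(y): 9->5, 18->10, 4->2, 5->3, 14->8, 2->1, 16->9, 10->6, 13->7, 7->4
Step 2: d_i = R_x(i) - R_y(i); compute d_i^2.
  (6-5)^2=1, (4-10)^2=36, (1-2)^2=1, (3-3)^2=0, (7-8)^2=1, (2-1)^2=1, (8-9)^2=1, (9-6)^2=9, (5-7)^2=4, (10-4)^2=36
sum(d^2) = 90.
Step 3: rho = 1 - 6*90 / (10*(10^2 - 1)) = 1 - 540/990 = 0.454545.
Step 4: Under H0, t = rho * sqrt((n-2)/(1-rho^2)) = 1.4434 ~ t(8).
Step 5: Two-sided p-value from the t-distribution with 8 df = 0.186905.
Step 6: alpha = 0.05. fail to reject H0.

rho = 0.4545, p = 0.186905, fail to reject H0 at alpha = 0.05.


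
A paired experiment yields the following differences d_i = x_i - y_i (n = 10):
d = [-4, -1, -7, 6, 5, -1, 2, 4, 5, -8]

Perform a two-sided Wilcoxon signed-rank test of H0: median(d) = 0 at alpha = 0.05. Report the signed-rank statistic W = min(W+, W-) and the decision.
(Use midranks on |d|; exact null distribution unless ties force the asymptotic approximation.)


Step 1: Drop any zero differences (none here) and take |d_i|.
|d| = [4, 1, 7, 6, 5, 1, 2, 4, 5, 8]
Step 2: Midrank |d_i| (ties get averaged ranks).
ranks: |4|->4.5, |1|->1.5, |7|->9, |6|->8, |5|->6.5, |1|->1.5, |2|->3, |4|->4.5, |5|->6.5, |8|->10
Step 3: Attach original signs; sum ranks with positive sign and with negative sign.
W+ = 8 + 6.5 + 3 + 4.5 + 6.5 = 28.5
W- = 4.5 + 1.5 + 9 + 1.5 + 10 = 26.5
(Check: W+ + W- = 55 should equal n(n+1)/2 = 55.)
Step 4: Test statistic W = min(W+, W-) = 26.5.
Step 5: Ties in |d|, so use the tie-corrected normal approximation.
        E[W] = n(n+1)/4 = 10*11/4 = 27.5.
        Tie groups: |d|=1 (t=2), |d|=4 (t=2), |d|=5 (t=2); sum(t^3 - t) = 18.
        Var[W] = n(n+1)(2n+1)/24 - sum(t^3-t)/48 = 2310/24 - 18/48 = 95.875.
        z = (W - E[W]) / sqrt(Var[W]) = (26.5 - 27.5) / 9.7916 = -0.1021.
        Two-sided p = 2*Phi(z) = 0.918655.
Step 6: alpha = 0.05. fail to reject H0.

W+ = 28.5, W- = 26.5, W = min = 26.5, p = 0.918655, fail to reject H0.


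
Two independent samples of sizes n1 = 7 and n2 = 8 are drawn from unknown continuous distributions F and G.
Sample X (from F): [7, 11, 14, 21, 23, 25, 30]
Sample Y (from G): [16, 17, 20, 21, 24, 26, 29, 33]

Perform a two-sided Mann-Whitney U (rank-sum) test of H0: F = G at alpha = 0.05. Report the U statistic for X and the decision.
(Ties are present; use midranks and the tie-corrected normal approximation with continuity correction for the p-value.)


Step 1: Combine and sort all 15 observations; assign midranks.
sorted (value, group): (7,X), (11,X), (14,X), (16,Y), (17,Y), (20,Y), (21,X), (21,Y), (23,X), (24,Y), (25,X), (26,Y), (29,Y), (30,X), (33,Y)
ranks: 7->1, 11->2, 14->3, 16->4, 17->5, 20->6, 21->7.5, 21->7.5, 23->9, 24->10, 25->11, 26->12, 29->13, 30->14, 33->15
Step 2: Rank sum for X: R1 = 1 + 2 + 3 + 7.5 + 9 + 11 + 14 = 47.5.
Step 3: U_X = R1 - n1(n1+1)/2 = 47.5 - 7*8/2 = 47.5 - 28 = 19.5.
       U_Y = n1*n2 - U_X = 56 - 19.5 = 36.5.
Step 4: Ties are present, so use the tie-corrected normal approximation (with continuity correction) for the p-value.
Step 5: p-value = 0.354109; compare to alpha = 0.05. fail to reject H0.

U_X = 19.5, p = 0.354109, fail to reject H0 at alpha = 0.05.


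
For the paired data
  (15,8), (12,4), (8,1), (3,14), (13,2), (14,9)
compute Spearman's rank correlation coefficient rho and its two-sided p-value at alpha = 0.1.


Step 1: Rank x and y separately (midranks; no ties here).
rank(x): 15->6, 12->3, 8->2, 3->1, 13->4, 14->5
rank(y): 8->4, 4->3, 1->1, 14->6, 2->2, 9->5
Step 2: d_i = R_x(i) - R_y(i); compute d_i^2.
  (6-4)^2=4, (3-3)^2=0, (2-1)^2=1, (1-6)^2=25, (4-2)^2=4, (5-5)^2=0
sum(d^2) = 34.
Step 3: rho = 1 - 6*34 / (6*(6^2 - 1)) = 1 - 204/210 = 0.028571.
Step 4: Under H0, t = rho * sqrt((n-2)/(1-rho^2)) = 0.0572 ~ t(4).
Step 5: Two-sided p-value from the t-distribution with 4 df = 0.957155.
Step 6: alpha = 0.1. fail to reject H0.

rho = 0.0286, p = 0.957155, fail to reject H0 at alpha = 0.1.


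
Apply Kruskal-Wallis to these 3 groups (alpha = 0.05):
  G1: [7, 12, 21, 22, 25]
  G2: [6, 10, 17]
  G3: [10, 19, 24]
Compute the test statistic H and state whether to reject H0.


Step 1: Combine all N = 11 observations and assign midranks.
sorted (value, group, rank): (6,G2,1), (7,G1,2), (10,G2,3.5), (10,G3,3.5), (12,G1,5), (17,G2,6), (19,G3,7), (21,G1,8), (22,G1,9), (24,G3,10), (25,G1,11)
Step 2: Sum ranks within each group.
R_1 = 35 (n_1 = 5)
R_2 = 10.5 (n_2 = 3)
R_3 = 20.5 (n_3 = 3)
Step 3: H = 12/(N(N+1)) * sum(R_i^2/n_i) - 3(N+1)
     = 12/(11*12) * (35^2/5 + 10.5^2/3 + 20.5^2/3) - 3*12
     = 0.090909 * 421.833 - 36
     = 2.348485.
Step 4: Ties present; correction factor C = 1 - 6/(11^3 - 11) = 0.995455. Corrected H = 2.348485 / 0.995455 = 2.359209.
Step 5: Under H0, H ~ chi^2(2); p-value = 0.307400.
Step 6: alpha = 0.05. fail to reject H0.

H = 2.3592, df = 2, p = 0.307400, fail to reject H0.


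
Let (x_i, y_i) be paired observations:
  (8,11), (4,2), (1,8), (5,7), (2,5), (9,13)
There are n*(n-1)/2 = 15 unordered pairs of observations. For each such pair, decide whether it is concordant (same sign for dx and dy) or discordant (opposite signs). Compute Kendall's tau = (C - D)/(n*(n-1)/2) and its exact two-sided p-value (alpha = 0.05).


Step 1: Enumerate the 15 unordered pairs (i,j) with i<j and classify each by sign(x_j-x_i) * sign(y_j-y_i).
  (1,2):dx=-4,dy=-9->C; (1,3):dx=-7,dy=-3->C; (1,4):dx=-3,dy=-4->C; (1,5):dx=-6,dy=-6->C
  (1,6):dx=+1,dy=+2->C; (2,3):dx=-3,dy=+6->D; (2,4):dx=+1,dy=+5->C; (2,5):dx=-2,dy=+3->D
  (2,6):dx=+5,dy=+11->C; (3,4):dx=+4,dy=-1->D; (3,5):dx=+1,dy=-3->D; (3,6):dx=+8,dy=+5->C
  (4,5):dx=-3,dy=-2->C; (4,6):dx=+4,dy=+6->C; (5,6):dx=+7,dy=+8->C
Step 2: C = 11, D = 4, total pairs = 15.
Step 3: tau = (C - D)/(n(n-1)/2) = (11 - 4)/15 = 0.466667.
Step 4: Exact two-sided p-value (enumerate n! = 720 permutations of y under H0): p = 0.272222.
Step 5: alpha = 0.05. fail to reject H0.

tau_b = 0.4667 (C=11, D=4), p = 0.272222, fail to reject H0.


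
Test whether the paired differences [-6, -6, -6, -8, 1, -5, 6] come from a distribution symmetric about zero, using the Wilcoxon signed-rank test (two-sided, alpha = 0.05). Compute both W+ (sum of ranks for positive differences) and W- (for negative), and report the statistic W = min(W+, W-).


Step 1: Drop any zero differences (none here) and take |d_i|.
|d| = [6, 6, 6, 8, 1, 5, 6]
Step 2: Midrank |d_i| (ties get averaged ranks).
ranks: |6|->4.5, |6|->4.5, |6|->4.5, |8|->7, |1|->1, |5|->2, |6|->4.5
Step 3: Attach original signs; sum ranks with positive sign and with negative sign.
W+ = 1 + 4.5 = 5.5
W- = 4.5 + 4.5 + 4.5 + 7 + 2 = 22.5
(Check: W+ + W- = 28 should equal n(n+1)/2 = 28.)
Step 4: Test statistic W = min(W+, W-) = 5.5.
Step 5: Ties in |d|, so use the tie-corrected normal approximation.
        E[W] = n(n+1)/4 = 7*8/4 = 14.
        Tie groups: |d|=6 (t=4); sum(t^3 - t) = 60.
        Var[W] = n(n+1)(2n+1)/24 - sum(t^3-t)/48 = 840/24 - 60/48 = 33.75.
        z = (W - E[W]) / sqrt(Var[W]) = (5.5 - 14) / 5.8095 = -1.4631.
        Two-sided p = 2*Phi(z) = 0.143433.
Step 6: alpha = 0.05. fail to reject H0.

W+ = 5.5, W- = 22.5, W = min = 5.5, p = 0.143433, fail to reject H0.


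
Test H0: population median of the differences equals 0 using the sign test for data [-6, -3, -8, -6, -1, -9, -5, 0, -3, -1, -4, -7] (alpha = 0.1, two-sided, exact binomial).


Step 1: Discard zero differences. Original n = 12; n_eff = number of nonzero differences = 11.
Nonzero differences (with sign): -6, -3, -8, -6, -1, -9, -5, -3, -1, -4, -7
Step 2: Count signs: positive = 0, negative = 11.
Step 3: Under H0: P(positive) = 0.5, so the number of positives S ~ Bin(11, 0.5).
Step 4: Two-sided exact p-value = sum of Bin(11,0.5) probabilities at or below the observed probability = 0.000977.
Step 5: alpha = 0.1. reject H0.

n_eff = 11, pos = 0, neg = 11, p = 0.000977, reject H0.


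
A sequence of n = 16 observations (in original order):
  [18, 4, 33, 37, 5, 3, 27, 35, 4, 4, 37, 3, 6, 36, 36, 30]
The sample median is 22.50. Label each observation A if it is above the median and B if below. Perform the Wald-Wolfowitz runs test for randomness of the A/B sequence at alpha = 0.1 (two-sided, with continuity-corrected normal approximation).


Step 1: Compute median = 22.50; label A = above, B = below.
Labels in order: BBAABBAABBABBAAA  (n_A = 8, n_B = 8)
Step 2: Count runs R = 8.
Step 3: Under H0 (random ordering), E[R] = 2*n_A*n_B/(n_A+n_B) + 1 = 2*8*8/16 + 1 = 9.0000.
        Var[R] = 2*n_A*n_B*(2*n_A*n_B - n_A - n_B) / ((n_A+n_B)^2 * (n_A+n_B-1)) = 14336/3840 = 3.7333.
        SD[R] = 1.9322.
Step 4: Continuity-corrected z = (R + 0.5 - E[R]) / SD[R] = (8 + 0.5 - 9.0000) / 1.9322 = -0.2588.
Step 5: Two-sided p-value via normal approximation = 2*(1 - Phi(|z|)) = 0.795809.
Step 6: alpha = 0.1. fail to reject H0.

R = 8, z = -0.2588, p = 0.795809, fail to reject H0.


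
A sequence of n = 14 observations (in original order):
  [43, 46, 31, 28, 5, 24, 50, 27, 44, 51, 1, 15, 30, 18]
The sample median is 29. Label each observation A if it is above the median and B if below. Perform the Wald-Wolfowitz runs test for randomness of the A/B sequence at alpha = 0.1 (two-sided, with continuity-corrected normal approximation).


Step 1: Compute median = 29; label A = above, B = below.
Labels in order: AAABBBABAABBAB  (n_A = 7, n_B = 7)
Step 2: Count runs R = 8.
Step 3: Under H0 (random ordering), E[R] = 2*n_A*n_B/(n_A+n_B) + 1 = 2*7*7/14 + 1 = 8.0000.
        Var[R] = 2*n_A*n_B*(2*n_A*n_B - n_A - n_B) / ((n_A+n_B)^2 * (n_A+n_B-1)) = 8232/2548 = 3.2308.
        SD[R] = 1.7974.
Step 4: R = E[R], so z = 0 with no continuity correction.
Step 5: Two-sided p-value via normal approximation = 2*(1 - Phi(|z|)) = 1.000000.
Step 6: alpha = 0.1. fail to reject H0.

R = 8, z = 0.0000, p = 1.000000, fail to reject H0.


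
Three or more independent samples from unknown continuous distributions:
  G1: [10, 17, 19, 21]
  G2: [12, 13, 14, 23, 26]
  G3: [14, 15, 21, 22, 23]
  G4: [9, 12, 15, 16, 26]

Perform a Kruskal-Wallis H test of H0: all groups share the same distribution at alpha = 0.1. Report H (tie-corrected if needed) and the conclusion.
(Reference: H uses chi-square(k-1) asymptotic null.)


Step 1: Combine all N = 19 observations and assign midranks.
sorted (value, group, rank): (9,G4,1), (10,G1,2), (12,G2,3.5), (12,G4,3.5), (13,G2,5), (14,G2,6.5), (14,G3,6.5), (15,G3,8.5), (15,G4,8.5), (16,G4,10), (17,G1,11), (19,G1,12), (21,G1,13.5), (21,G3,13.5), (22,G3,15), (23,G2,16.5), (23,G3,16.5), (26,G2,18.5), (26,G4,18.5)
Step 2: Sum ranks within each group.
R_1 = 38.5 (n_1 = 4)
R_2 = 50 (n_2 = 5)
R_3 = 60 (n_3 = 5)
R_4 = 41.5 (n_4 = 5)
Step 3: H = 12/(N(N+1)) * sum(R_i^2/n_i) - 3(N+1)
     = 12/(19*20) * (38.5^2/4 + 50^2/5 + 60^2/5 + 41.5^2/5) - 3*20
     = 0.031579 * 1935.01 - 60
     = 1.105658.
Step 4: Ties present; correction factor C = 1 - 36/(19^3 - 19) = 0.994737. Corrected H = 1.105658 / 0.994737 = 1.111508.
Step 5: Under H0, H ~ chi^2(3); p-value = 0.774297.
Step 6: alpha = 0.1. fail to reject H0.

H = 1.1115, df = 3, p = 0.774297, fail to reject H0.


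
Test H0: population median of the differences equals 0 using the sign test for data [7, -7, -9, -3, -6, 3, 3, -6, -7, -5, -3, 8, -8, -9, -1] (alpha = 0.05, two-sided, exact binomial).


Step 1: Discard zero differences. Original n = 15; n_eff = number of nonzero differences = 15.
Nonzero differences (with sign): +7, -7, -9, -3, -6, +3, +3, -6, -7, -5, -3, +8, -8, -9, -1
Step 2: Count signs: positive = 4, negative = 11.
Step 3: Under H0: P(positive) = 0.5, so the number of positives S ~ Bin(15, 0.5).
Step 4: Two-sided exact p-value = sum of Bin(15,0.5) probabilities at or below the observed probability = 0.118469.
Step 5: alpha = 0.05. fail to reject H0.

n_eff = 15, pos = 4, neg = 11, p = 0.118469, fail to reject H0.


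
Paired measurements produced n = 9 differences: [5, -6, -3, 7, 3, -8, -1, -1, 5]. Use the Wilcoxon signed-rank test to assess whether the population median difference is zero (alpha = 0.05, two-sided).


Step 1: Drop any zero differences (none here) and take |d_i|.
|d| = [5, 6, 3, 7, 3, 8, 1, 1, 5]
Step 2: Midrank |d_i| (ties get averaged ranks).
ranks: |5|->5.5, |6|->7, |3|->3.5, |7|->8, |3|->3.5, |8|->9, |1|->1.5, |1|->1.5, |5|->5.5
Step 3: Attach original signs; sum ranks with positive sign and with negative sign.
W+ = 5.5 + 8 + 3.5 + 5.5 = 22.5
W- = 7 + 3.5 + 9 + 1.5 + 1.5 = 22.5
(Check: W+ + W- = 45 should equal n(n+1)/2 = 45.)
Step 4: Test statistic W = min(W+, W-) = 22.5.
Step 5: Ties in |d|, so use the tie-corrected normal approximation.
        E[W] = n(n+1)/4 = 9*10/4 = 22.5.
        Tie groups: |d|=1 (t=2), |d|=3 (t=2), |d|=5 (t=2); sum(t^3 - t) = 18.
        Var[W] = n(n+1)(2n+1)/24 - sum(t^3-t)/48 = 1710/24 - 18/48 = 70.875.
        z = (W - E[W]) / sqrt(Var[W]) = (22.5 - 22.5) / 8.4187 = 0.0000.
        Two-sided p = 2*Phi(z) = 1.000000.
Step 6: alpha = 0.05. fail to reject H0.

W+ = 22.5, W- = 22.5, W = min = 22.5, p = 1.000000, fail to reject H0.


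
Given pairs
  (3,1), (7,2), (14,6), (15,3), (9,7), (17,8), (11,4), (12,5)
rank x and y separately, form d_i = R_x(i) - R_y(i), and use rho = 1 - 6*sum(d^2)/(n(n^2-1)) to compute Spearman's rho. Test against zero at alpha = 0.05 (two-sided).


Step 1: Rank x and y separately (midranks; no ties here).
rank(x): 3->1, 7->2, 14->6, 15->7, 9->3, 17->8, 11->4, 12->5
rank(y): 1->1, 2->2, 6->6, 3->3, 7->7, 8->8, 4->4, 5->5
Step 2: d_i = R_x(i) - R_y(i); compute d_i^2.
  (1-1)^2=0, (2-2)^2=0, (6-6)^2=0, (7-3)^2=16, (3-7)^2=16, (8-8)^2=0, (4-4)^2=0, (5-5)^2=0
sum(d^2) = 32.
Step 3: rho = 1 - 6*32 / (8*(8^2 - 1)) = 1 - 192/504 = 0.619048.
Step 4: Under H0, t = rho * sqrt((n-2)/(1-rho^2)) = 1.9308 ~ t(6).
Step 5: Two-sided p-value from the t-distribution with 6 df = 0.101733.
Step 6: alpha = 0.05. fail to reject H0.

rho = 0.6190, p = 0.101733, fail to reject H0 at alpha = 0.05.


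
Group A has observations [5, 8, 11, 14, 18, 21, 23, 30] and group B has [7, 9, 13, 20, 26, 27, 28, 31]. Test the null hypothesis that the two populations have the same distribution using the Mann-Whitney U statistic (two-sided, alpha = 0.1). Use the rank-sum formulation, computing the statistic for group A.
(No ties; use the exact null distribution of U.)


Step 1: Combine and sort all 16 observations; assign midranks.
sorted (value, group): (5,X), (7,Y), (8,X), (9,Y), (11,X), (13,Y), (14,X), (18,X), (20,Y), (21,X), (23,X), (26,Y), (27,Y), (28,Y), (30,X), (31,Y)
ranks: 5->1, 7->2, 8->3, 9->4, 11->5, 13->6, 14->7, 18->8, 20->9, 21->10, 23->11, 26->12, 27->13, 28->14, 30->15, 31->16
Step 2: Rank sum for X: R1 = 1 + 3 + 5 + 7 + 8 + 10 + 11 + 15 = 60.
Step 3: U_X = R1 - n1(n1+1)/2 = 60 - 8*9/2 = 60 - 36 = 24.
       U_Y = n1*n2 - U_X = 64 - 24 = 40.
Step 4: No ties, so the exact null distribution of U (based on enumerating the C(16,8) = 12870 equally likely rank assignments) gives the two-sided p-value.
Step 5: p-value = 0.441803; compare to alpha = 0.1. fail to reject H0.

U_X = 24, p = 0.441803, fail to reject H0 at alpha = 0.1.


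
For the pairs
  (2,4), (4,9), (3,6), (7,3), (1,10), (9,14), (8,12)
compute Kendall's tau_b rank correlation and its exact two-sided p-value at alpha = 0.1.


Step 1: Enumerate the 21 unordered pairs (i,j) with i<j and classify each by sign(x_j-x_i) * sign(y_j-y_i).
  (1,2):dx=+2,dy=+5->C; (1,3):dx=+1,dy=+2->C; (1,4):dx=+5,dy=-1->D; (1,5):dx=-1,dy=+6->D
  (1,6):dx=+7,dy=+10->C; (1,7):dx=+6,dy=+8->C; (2,3):dx=-1,dy=-3->C; (2,4):dx=+3,dy=-6->D
  (2,5):dx=-3,dy=+1->D; (2,6):dx=+5,dy=+5->C; (2,7):dx=+4,dy=+3->C; (3,4):dx=+4,dy=-3->D
  (3,5):dx=-2,dy=+4->D; (3,6):dx=+6,dy=+8->C; (3,7):dx=+5,dy=+6->C; (4,5):dx=-6,dy=+7->D
  (4,6):dx=+2,dy=+11->C; (4,7):dx=+1,dy=+9->C; (5,6):dx=+8,dy=+4->C; (5,7):dx=+7,dy=+2->C
  (6,7):dx=-1,dy=-2->C
Step 2: C = 14, D = 7, total pairs = 21.
Step 3: tau = (C - D)/(n(n-1)/2) = (14 - 7)/21 = 0.333333.
Step 4: Exact two-sided p-value (enumerate n! = 5040 permutations of y under H0): p = 0.381349.
Step 5: alpha = 0.1. fail to reject H0.

tau_b = 0.3333 (C=14, D=7), p = 0.381349, fail to reject H0.


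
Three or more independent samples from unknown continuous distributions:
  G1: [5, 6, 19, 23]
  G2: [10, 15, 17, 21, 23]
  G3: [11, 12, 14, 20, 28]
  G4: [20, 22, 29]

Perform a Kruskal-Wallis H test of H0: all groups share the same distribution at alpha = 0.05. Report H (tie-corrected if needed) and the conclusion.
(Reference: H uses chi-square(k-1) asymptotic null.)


Step 1: Combine all N = 17 observations and assign midranks.
sorted (value, group, rank): (5,G1,1), (6,G1,2), (10,G2,3), (11,G3,4), (12,G3,5), (14,G3,6), (15,G2,7), (17,G2,8), (19,G1,9), (20,G3,10.5), (20,G4,10.5), (21,G2,12), (22,G4,13), (23,G1,14.5), (23,G2,14.5), (28,G3,16), (29,G4,17)
Step 2: Sum ranks within each group.
R_1 = 26.5 (n_1 = 4)
R_2 = 44.5 (n_2 = 5)
R_3 = 41.5 (n_3 = 5)
R_4 = 40.5 (n_4 = 3)
Step 3: H = 12/(N(N+1)) * sum(R_i^2/n_i) - 3(N+1)
     = 12/(17*18) * (26.5^2/4 + 44.5^2/5 + 41.5^2/5 + 40.5^2/3) - 3*18
     = 0.039216 * 1462.81 - 54
     = 3.365196.
Step 4: Ties present; correction factor C = 1 - 12/(17^3 - 17) = 0.997549. Corrected H = 3.365196 / 0.997549 = 3.373464.
Step 5: Under H0, H ~ chi^2(3); p-value = 0.337548.
Step 6: alpha = 0.05. fail to reject H0.

H = 3.3735, df = 3, p = 0.337548, fail to reject H0.


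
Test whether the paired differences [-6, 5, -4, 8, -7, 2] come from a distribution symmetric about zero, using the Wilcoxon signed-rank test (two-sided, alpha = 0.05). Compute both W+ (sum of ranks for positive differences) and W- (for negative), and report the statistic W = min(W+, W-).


Step 1: Drop any zero differences (none here) and take |d_i|.
|d| = [6, 5, 4, 8, 7, 2]
Step 2: Midrank |d_i| (ties get averaged ranks).
ranks: |6|->4, |5|->3, |4|->2, |8|->6, |7|->5, |2|->1
Step 3: Attach original signs; sum ranks with positive sign and with negative sign.
W+ = 3 + 6 + 1 = 10
W- = 4 + 2 + 5 = 11
(Check: W+ + W- = 21 should equal n(n+1)/2 = 21.)
Step 4: Test statistic W = min(W+, W-) = 10.
Step 5: No ties, so the exact null distribution over the 2^6 = 64 sign assignments gives the two-sided p-value = 1.000000.
Step 6: alpha = 0.05. fail to reject H0.

W+ = 10, W- = 11, W = min = 10, p = 1.000000, fail to reject H0.


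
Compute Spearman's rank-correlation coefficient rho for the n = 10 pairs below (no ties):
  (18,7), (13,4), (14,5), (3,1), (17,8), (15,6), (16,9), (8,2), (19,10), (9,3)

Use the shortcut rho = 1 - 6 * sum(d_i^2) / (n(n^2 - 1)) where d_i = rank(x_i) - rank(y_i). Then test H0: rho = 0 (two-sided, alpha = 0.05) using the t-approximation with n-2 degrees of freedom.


Step 1: Rank x and y separately (midranks; no ties here).
rank(x): 18->9, 13->4, 14->5, 3->1, 17->8, 15->6, 16->7, 8->2, 19->10, 9->3
rank(y): 7->7, 4->4, 5->5, 1->1, 8->8, 6->6, 9->9, 2->2, 10->10, 3->3
Step 2: d_i = R_x(i) - R_y(i); compute d_i^2.
  (9-7)^2=4, (4-4)^2=0, (5-5)^2=0, (1-1)^2=0, (8-8)^2=0, (6-6)^2=0, (7-9)^2=4, (2-2)^2=0, (10-10)^2=0, (3-3)^2=0
sum(d^2) = 8.
Step 3: rho = 1 - 6*8 / (10*(10^2 - 1)) = 1 - 48/990 = 0.951515.
Step 4: Under H0, t = rho * sqrt((n-2)/(1-rho^2)) = 8.7493 ~ t(8).
Step 5: Two-sided p-value from the t-distribution with 8 df = 0.000023.
Step 6: alpha = 0.05. reject H0.

rho = 0.9515, p = 0.000023, reject H0 at alpha = 0.05.


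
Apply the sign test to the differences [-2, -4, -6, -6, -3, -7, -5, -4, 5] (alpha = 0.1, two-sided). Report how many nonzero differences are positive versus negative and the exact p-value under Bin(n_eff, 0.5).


Step 1: Discard zero differences. Original n = 9; n_eff = number of nonzero differences = 9.
Nonzero differences (with sign): -2, -4, -6, -6, -3, -7, -5, -4, +5
Step 2: Count signs: positive = 1, negative = 8.
Step 3: Under H0: P(positive) = 0.5, so the number of positives S ~ Bin(9, 0.5).
Step 4: Two-sided exact p-value = sum of Bin(9,0.5) probabilities at or below the observed probability = 0.039062.
Step 5: alpha = 0.1. reject H0.

n_eff = 9, pos = 1, neg = 8, p = 0.039062, reject H0.


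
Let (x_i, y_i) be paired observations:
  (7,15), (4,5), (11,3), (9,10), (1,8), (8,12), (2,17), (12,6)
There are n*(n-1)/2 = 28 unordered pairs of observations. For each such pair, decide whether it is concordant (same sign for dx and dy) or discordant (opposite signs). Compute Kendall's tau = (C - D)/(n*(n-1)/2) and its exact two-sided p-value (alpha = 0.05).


Step 1: Enumerate the 28 unordered pairs (i,j) with i<j and classify each by sign(x_j-x_i) * sign(y_j-y_i).
  (1,2):dx=-3,dy=-10->C; (1,3):dx=+4,dy=-12->D; (1,4):dx=+2,dy=-5->D; (1,5):dx=-6,dy=-7->C
  (1,6):dx=+1,dy=-3->D; (1,7):dx=-5,dy=+2->D; (1,8):dx=+5,dy=-9->D; (2,3):dx=+7,dy=-2->D
  (2,4):dx=+5,dy=+5->C; (2,5):dx=-3,dy=+3->D; (2,6):dx=+4,dy=+7->C; (2,7):dx=-2,dy=+12->D
  (2,8):dx=+8,dy=+1->C; (3,4):dx=-2,dy=+7->D; (3,5):dx=-10,dy=+5->D; (3,6):dx=-3,dy=+9->D
  (3,7):dx=-9,dy=+14->D; (3,8):dx=+1,dy=+3->C; (4,5):dx=-8,dy=-2->C; (4,6):dx=-1,dy=+2->D
  (4,7):dx=-7,dy=+7->D; (4,8):dx=+3,dy=-4->D; (5,6):dx=+7,dy=+4->C; (5,7):dx=+1,dy=+9->C
  (5,8):dx=+11,dy=-2->D; (6,7):dx=-6,dy=+5->D; (6,8):dx=+4,dy=-6->D; (7,8):dx=+10,dy=-11->D
Step 2: C = 9, D = 19, total pairs = 28.
Step 3: tau = (C - D)/(n(n-1)/2) = (9 - 19)/28 = -0.357143.
Step 4: Exact two-sided p-value (enumerate n! = 40320 permutations of y under H0): p = 0.275099.
Step 5: alpha = 0.05. fail to reject H0.

tau_b = -0.3571 (C=9, D=19), p = 0.275099, fail to reject H0.


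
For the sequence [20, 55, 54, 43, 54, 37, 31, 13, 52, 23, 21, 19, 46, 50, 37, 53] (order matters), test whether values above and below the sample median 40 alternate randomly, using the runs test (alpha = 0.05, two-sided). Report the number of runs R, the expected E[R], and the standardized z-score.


Step 1: Compute median = 40; label A = above, B = below.
Labels in order: BAAAABBBABBBAABA  (n_A = 8, n_B = 8)
Step 2: Count runs R = 8.
Step 3: Under H0 (random ordering), E[R] = 2*n_A*n_B/(n_A+n_B) + 1 = 2*8*8/16 + 1 = 9.0000.
        Var[R] = 2*n_A*n_B*(2*n_A*n_B - n_A - n_B) / ((n_A+n_B)^2 * (n_A+n_B-1)) = 14336/3840 = 3.7333.
        SD[R] = 1.9322.
Step 4: Continuity-corrected z = (R + 0.5 - E[R]) / SD[R] = (8 + 0.5 - 9.0000) / 1.9322 = -0.2588.
Step 5: Two-sided p-value via normal approximation = 2*(1 - Phi(|z|)) = 0.795809.
Step 6: alpha = 0.05. fail to reject H0.

R = 8, z = -0.2588, p = 0.795809, fail to reject H0.


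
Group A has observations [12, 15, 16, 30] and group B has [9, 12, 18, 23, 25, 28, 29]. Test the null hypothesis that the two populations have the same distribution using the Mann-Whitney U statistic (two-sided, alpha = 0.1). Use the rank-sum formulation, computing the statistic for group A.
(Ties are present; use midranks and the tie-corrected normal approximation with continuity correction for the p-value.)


Step 1: Combine and sort all 11 observations; assign midranks.
sorted (value, group): (9,Y), (12,X), (12,Y), (15,X), (16,X), (18,Y), (23,Y), (25,Y), (28,Y), (29,Y), (30,X)
ranks: 9->1, 12->2.5, 12->2.5, 15->4, 16->5, 18->6, 23->7, 25->8, 28->9, 29->10, 30->11
Step 2: Rank sum for X: R1 = 2.5 + 4 + 5 + 11 = 22.5.
Step 3: U_X = R1 - n1(n1+1)/2 = 22.5 - 4*5/2 = 22.5 - 10 = 12.5.
       U_Y = n1*n2 - U_X = 28 - 12.5 = 15.5.
Step 4: Ties are present, so use the tie-corrected normal approximation (with continuity correction) for the p-value.
Step 5: p-value = 0.849769; compare to alpha = 0.1. fail to reject H0.

U_X = 12.5, p = 0.849769, fail to reject H0 at alpha = 0.1.


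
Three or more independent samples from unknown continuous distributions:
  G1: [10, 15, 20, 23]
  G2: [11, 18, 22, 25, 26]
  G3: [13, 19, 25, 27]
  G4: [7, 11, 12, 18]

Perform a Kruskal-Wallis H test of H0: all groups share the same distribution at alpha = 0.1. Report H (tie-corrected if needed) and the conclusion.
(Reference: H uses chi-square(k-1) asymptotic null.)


Step 1: Combine all N = 17 observations and assign midranks.
sorted (value, group, rank): (7,G4,1), (10,G1,2), (11,G2,3.5), (11,G4,3.5), (12,G4,5), (13,G3,6), (15,G1,7), (18,G2,8.5), (18,G4,8.5), (19,G3,10), (20,G1,11), (22,G2,12), (23,G1,13), (25,G2,14.5), (25,G3,14.5), (26,G2,16), (27,G3,17)
Step 2: Sum ranks within each group.
R_1 = 33 (n_1 = 4)
R_2 = 54.5 (n_2 = 5)
R_3 = 47.5 (n_3 = 4)
R_4 = 18 (n_4 = 4)
Step 3: H = 12/(N(N+1)) * sum(R_i^2/n_i) - 3(N+1)
     = 12/(17*18) * (33^2/4 + 54.5^2/5 + 47.5^2/4 + 18^2/4) - 3*18
     = 0.039216 * 1511.36 - 54
     = 5.269118.
Step 4: Ties present; correction factor C = 1 - 18/(17^3 - 17) = 0.996324. Corrected H = 5.269118 / 0.996324 = 5.288561.
Step 5: Under H0, H ~ chi^2(3); p-value = 0.151846.
Step 6: alpha = 0.1. fail to reject H0.

H = 5.2886, df = 3, p = 0.151846, fail to reject H0.


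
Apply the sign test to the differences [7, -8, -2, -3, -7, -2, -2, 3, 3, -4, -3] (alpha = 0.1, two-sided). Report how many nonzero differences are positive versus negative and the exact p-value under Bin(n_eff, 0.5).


Step 1: Discard zero differences. Original n = 11; n_eff = number of nonzero differences = 11.
Nonzero differences (with sign): +7, -8, -2, -3, -7, -2, -2, +3, +3, -4, -3
Step 2: Count signs: positive = 3, negative = 8.
Step 3: Under H0: P(positive) = 0.5, so the number of positives S ~ Bin(11, 0.5).
Step 4: Two-sided exact p-value = sum of Bin(11,0.5) probabilities at or below the observed probability = 0.226562.
Step 5: alpha = 0.1. fail to reject H0.

n_eff = 11, pos = 3, neg = 8, p = 0.226562, fail to reject H0.


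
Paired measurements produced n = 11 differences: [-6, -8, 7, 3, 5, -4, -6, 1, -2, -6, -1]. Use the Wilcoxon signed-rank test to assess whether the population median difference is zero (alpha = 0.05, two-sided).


Step 1: Drop any zero differences (none here) and take |d_i|.
|d| = [6, 8, 7, 3, 5, 4, 6, 1, 2, 6, 1]
Step 2: Midrank |d_i| (ties get averaged ranks).
ranks: |6|->8, |8|->11, |7|->10, |3|->4, |5|->6, |4|->5, |6|->8, |1|->1.5, |2|->3, |6|->8, |1|->1.5
Step 3: Attach original signs; sum ranks with positive sign and with negative sign.
W+ = 10 + 4 + 6 + 1.5 = 21.5
W- = 8 + 11 + 5 + 8 + 3 + 8 + 1.5 = 44.5
(Check: W+ + W- = 66 should equal n(n+1)/2 = 66.)
Step 4: Test statistic W = min(W+, W-) = 21.5.
Step 5: Ties in |d|, so use the tie-corrected normal approximation.
        E[W] = n(n+1)/4 = 11*12/4 = 33.
        Tie groups: |d|=1 (t=2), |d|=6 (t=3); sum(t^3 - t) = 30.
        Var[W] = n(n+1)(2n+1)/24 - sum(t^3-t)/48 = 3036/24 - 30/48 = 125.875.
        z = (W - E[W]) / sqrt(Var[W]) = (21.5 - 33) / 11.2194 = -1.0250.
        Two-sided p = 2*Phi(z) = 0.305358.
Step 6: alpha = 0.05. fail to reject H0.

W+ = 21.5, W- = 44.5, W = min = 21.5, p = 0.305358, fail to reject H0.


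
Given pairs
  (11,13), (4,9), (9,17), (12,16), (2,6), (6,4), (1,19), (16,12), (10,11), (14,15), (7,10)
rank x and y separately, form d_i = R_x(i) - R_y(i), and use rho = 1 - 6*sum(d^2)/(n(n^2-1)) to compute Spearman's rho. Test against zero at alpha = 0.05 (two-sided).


Step 1: Rank x and y separately (midranks; no ties here).
rank(x): 11->8, 4->3, 9->6, 12->9, 2->2, 6->4, 1->1, 16->11, 10->7, 14->10, 7->5
rank(y): 13->7, 9->3, 17->10, 16->9, 6->2, 4->1, 19->11, 12->6, 11->5, 15->8, 10->4
Step 2: d_i = R_x(i) - R_y(i); compute d_i^2.
  (8-7)^2=1, (3-3)^2=0, (6-10)^2=16, (9-9)^2=0, (2-2)^2=0, (4-1)^2=9, (1-11)^2=100, (11-6)^2=25, (7-5)^2=4, (10-8)^2=4, (5-4)^2=1
sum(d^2) = 160.
Step 3: rho = 1 - 6*160 / (11*(11^2 - 1)) = 1 - 960/1320 = 0.272727.
Step 4: Under H0, t = rho * sqrt((n-2)/(1-rho^2)) = 0.8504 ~ t(9).
Step 5: Two-sided p-value from the t-distribution with 9 df = 0.417141.
Step 6: alpha = 0.05. fail to reject H0.

rho = 0.2727, p = 0.417141, fail to reject H0 at alpha = 0.05.


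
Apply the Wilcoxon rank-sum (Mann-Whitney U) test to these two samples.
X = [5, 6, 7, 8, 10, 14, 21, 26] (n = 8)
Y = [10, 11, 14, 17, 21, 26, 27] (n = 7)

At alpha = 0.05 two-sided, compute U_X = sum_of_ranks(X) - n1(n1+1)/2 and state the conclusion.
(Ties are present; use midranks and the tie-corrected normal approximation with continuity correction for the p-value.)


Step 1: Combine and sort all 15 observations; assign midranks.
sorted (value, group): (5,X), (6,X), (7,X), (8,X), (10,X), (10,Y), (11,Y), (14,X), (14,Y), (17,Y), (21,X), (21,Y), (26,X), (26,Y), (27,Y)
ranks: 5->1, 6->2, 7->3, 8->4, 10->5.5, 10->5.5, 11->7, 14->8.5, 14->8.5, 17->10, 21->11.5, 21->11.5, 26->13.5, 26->13.5, 27->15
Step 2: Rank sum for X: R1 = 1 + 2 + 3 + 4 + 5.5 + 8.5 + 11.5 + 13.5 = 49.
Step 3: U_X = R1 - n1(n1+1)/2 = 49 - 8*9/2 = 49 - 36 = 13.
       U_Y = n1*n2 - U_X = 56 - 13 = 43.
Step 4: Ties are present, so use the tie-corrected normal approximation (with continuity correction) for the p-value.
Step 5: p-value = 0.092167; compare to alpha = 0.05. fail to reject H0.

U_X = 13, p = 0.092167, fail to reject H0 at alpha = 0.05.


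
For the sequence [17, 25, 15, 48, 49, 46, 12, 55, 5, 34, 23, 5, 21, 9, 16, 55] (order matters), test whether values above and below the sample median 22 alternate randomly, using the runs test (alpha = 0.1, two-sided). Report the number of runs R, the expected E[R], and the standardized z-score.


Step 1: Compute median = 22; label A = above, B = below.
Labels in order: BABAAABABAABBBBA  (n_A = 8, n_B = 8)
Step 2: Count runs R = 10.
Step 3: Under H0 (random ordering), E[R] = 2*n_A*n_B/(n_A+n_B) + 1 = 2*8*8/16 + 1 = 9.0000.
        Var[R] = 2*n_A*n_B*(2*n_A*n_B - n_A - n_B) / ((n_A+n_B)^2 * (n_A+n_B-1)) = 14336/3840 = 3.7333.
        SD[R] = 1.9322.
Step 4: Continuity-corrected z = (R - 0.5 - E[R]) / SD[R] = (10 - 0.5 - 9.0000) / 1.9322 = 0.2588.
Step 5: Two-sided p-value via normal approximation = 2*(1 - Phi(|z|)) = 0.795809.
Step 6: alpha = 0.1. fail to reject H0.

R = 10, z = 0.2588, p = 0.795809, fail to reject H0.


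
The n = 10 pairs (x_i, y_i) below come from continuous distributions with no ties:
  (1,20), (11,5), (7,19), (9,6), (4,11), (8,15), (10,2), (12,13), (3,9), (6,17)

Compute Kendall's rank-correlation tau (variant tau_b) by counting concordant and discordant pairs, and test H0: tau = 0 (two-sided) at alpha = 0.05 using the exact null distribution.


Step 1: Enumerate the 45 unordered pairs (i,j) with i<j and classify each by sign(x_j-x_i) * sign(y_j-y_i).
  (1,2):dx=+10,dy=-15->D; (1,3):dx=+6,dy=-1->D; (1,4):dx=+8,dy=-14->D; (1,5):dx=+3,dy=-9->D
  (1,6):dx=+7,dy=-5->D; (1,7):dx=+9,dy=-18->D; (1,8):dx=+11,dy=-7->D; (1,9):dx=+2,dy=-11->D
  (1,10):dx=+5,dy=-3->D; (2,3):dx=-4,dy=+14->D; (2,4):dx=-2,dy=+1->D; (2,5):dx=-7,dy=+6->D
  (2,6):dx=-3,dy=+10->D; (2,7):dx=-1,dy=-3->C; (2,8):dx=+1,dy=+8->C; (2,9):dx=-8,dy=+4->D
  (2,10):dx=-5,dy=+12->D; (3,4):dx=+2,dy=-13->D; (3,5):dx=-3,dy=-8->C; (3,6):dx=+1,dy=-4->D
  (3,7):dx=+3,dy=-17->D; (3,8):dx=+5,dy=-6->D; (3,9):dx=-4,dy=-10->C; (3,10):dx=-1,dy=-2->C
  (4,5):dx=-5,dy=+5->D; (4,6):dx=-1,dy=+9->D; (4,7):dx=+1,dy=-4->D; (4,8):dx=+3,dy=+7->C
  (4,9):dx=-6,dy=+3->D; (4,10):dx=-3,dy=+11->D; (5,6):dx=+4,dy=+4->C; (5,7):dx=+6,dy=-9->D
  (5,8):dx=+8,dy=+2->C; (5,9):dx=-1,dy=-2->C; (5,10):dx=+2,dy=+6->C; (6,7):dx=+2,dy=-13->D
  (6,8):dx=+4,dy=-2->D; (6,9):dx=-5,dy=-6->C; (6,10):dx=-2,dy=+2->D; (7,8):dx=+2,dy=+11->C
  (7,9):dx=-7,dy=+7->D; (7,10):dx=-4,dy=+15->D; (8,9):dx=-9,dy=-4->C; (8,10):dx=-6,dy=+4->D
  (9,10):dx=+3,dy=+8->C
Step 2: C = 14, D = 31, total pairs = 45.
Step 3: tau = (C - D)/(n(n-1)/2) = (14 - 31)/45 = -0.377778.
Step 4: Exact two-sided p-value (enumerate n! = 3628800 permutations of y under H0): p = 0.155742.
Step 5: alpha = 0.05. fail to reject H0.

tau_b = -0.3778 (C=14, D=31), p = 0.155742, fail to reject H0.


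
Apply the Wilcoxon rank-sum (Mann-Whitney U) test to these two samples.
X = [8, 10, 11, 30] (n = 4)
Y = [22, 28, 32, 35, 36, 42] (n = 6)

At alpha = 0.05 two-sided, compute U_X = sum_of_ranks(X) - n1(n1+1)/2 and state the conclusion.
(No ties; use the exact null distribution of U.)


Step 1: Combine and sort all 10 observations; assign midranks.
sorted (value, group): (8,X), (10,X), (11,X), (22,Y), (28,Y), (30,X), (32,Y), (35,Y), (36,Y), (42,Y)
ranks: 8->1, 10->2, 11->3, 22->4, 28->5, 30->6, 32->7, 35->8, 36->9, 42->10
Step 2: Rank sum for X: R1 = 1 + 2 + 3 + 6 = 12.
Step 3: U_X = R1 - n1(n1+1)/2 = 12 - 4*5/2 = 12 - 10 = 2.
       U_Y = n1*n2 - U_X = 24 - 2 = 22.
Step 4: No ties, so the exact null distribution of U (based on enumerating the C(10,4) = 210 equally likely rank assignments) gives the two-sided p-value.
Step 5: p-value = 0.038095; compare to alpha = 0.05. reject H0.

U_X = 2, p = 0.038095, reject H0 at alpha = 0.05.


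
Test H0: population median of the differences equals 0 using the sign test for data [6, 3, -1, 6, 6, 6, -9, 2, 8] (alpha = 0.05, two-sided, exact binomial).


Step 1: Discard zero differences. Original n = 9; n_eff = number of nonzero differences = 9.
Nonzero differences (with sign): +6, +3, -1, +6, +6, +6, -9, +2, +8
Step 2: Count signs: positive = 7, negative = 2.
Step 3: Under H0: P(positive) = 0.5, so the number of positives S ~ Bin(9, 0.5).
Step 4: Two-sided exact p-value = sum of Bin(9,0.5) probabilities at or below the observed probability = 0.179688.
Step 5: alpha = 0.05. fail to reject H0.

n_eff = 9, pos = 7, neg = 2, p = 0.179688, fail to reject H0.


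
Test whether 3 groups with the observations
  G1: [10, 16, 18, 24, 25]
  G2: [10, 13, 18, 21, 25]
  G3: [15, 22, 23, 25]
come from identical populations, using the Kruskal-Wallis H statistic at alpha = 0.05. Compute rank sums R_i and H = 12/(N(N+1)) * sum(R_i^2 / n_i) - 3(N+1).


Step 1: Combine all N = 14 observations and assign midranks.
sorted (value, group, rank): (10,G1,1.5), (10,G2,1.5), (13,G2,3), (15,G3,4), (16,G1,5), (18,G1,6.5), (18,G2,6.5), (21,G2,8), (22,G3,9), (23,G3,10), (24,G1,11), (25,G1,13), (25,G2,13), (25,G3,13)
Step 2: Sum ranks within each group.
R_1 = 37 (n_1 = 5)
R_2 = 32 (n_2 = 5)
R_3 = 36 (n_3 = 4)
Step 3: H = 12/(N(N+1)) * sum(R_i^2/n_i) - 3(N+1)
     = 12/(14*15) * (37^2/5 + 32^2/5 + 36^2/4) - 3*15
     = 0.057143 * 802.6 - 45
     = 0.862857.
Step 4: Ties present; correction factor C = 1 - 36/(14^3 - 14) = 0.986813. Corrected H = 0.862857 / 0.986813 = 0.874388.
Step 5: Under H0, H ~ chi^2(2); p-value = 0.645846.
Step 6: alpha = 0.05. fail to reject H0.

H = 0.8744, df = 2, p = 0.645846, fail to reject H0.


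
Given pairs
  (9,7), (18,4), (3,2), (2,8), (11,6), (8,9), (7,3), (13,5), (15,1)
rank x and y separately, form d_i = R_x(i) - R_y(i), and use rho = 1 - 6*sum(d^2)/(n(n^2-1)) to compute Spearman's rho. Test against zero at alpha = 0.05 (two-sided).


Step 1: Rank x and y separately (midranks; no ties here).
rank(x): 9->5, 18->9, 3->2, 2->1, 11->6, 8->4, 7->3, 13->7, 15->8
rank(y): 7->7, 4->4, 2->2, 8->8, 6->6, 9->9, 3->3, 5->5, 1->1
Step 2: d_i = R_x(i) - R_y(i); compute d_i^2.
  (5-7)^2=4, (9-4)^2=25, (2-2)^2=0, (1-8)^2=49, (6-6)^2=0, (4-9)^2=25, (3-3)^2=0, (7-5)^2=4, (8-1)^2=49
sum(d^2) = 156.
Step 3: rho = 1 - 6*156 / (9*(9^2 - 1)) = 1 - 936/720 = -0.300000.
Step 4: Under H0, t = rho * sqrt((n-2)/(1-rho^2)) = -0.8321 ~ t(7).
Step 5: Two-sided p-value from the t-distribution with 7 df = 0.432845.
Step 6: alpha = 0.05. fail to reject H0.

rho = -0.3000, p = 0.432845, fail to reject H0 at alpha = 0.05.


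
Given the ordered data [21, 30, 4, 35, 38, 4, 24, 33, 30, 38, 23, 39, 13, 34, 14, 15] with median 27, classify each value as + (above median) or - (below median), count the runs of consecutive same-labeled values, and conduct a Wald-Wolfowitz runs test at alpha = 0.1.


Step 1: Compute median = 27; label A = above, B = below.
Labels in order: BABAABBAAABABABB  (n_A = 8, n_B = 8)
Step 2: Count runs R = 11.
Step 3: Under H0 (random ordering), E[R] = 2*n_A*n_B/(n_A+n_B) + 1 = 2*8*8/16 + 1 = 9.0000.
        Var[R] = 2*n_A*n_B*(2*n_A*n_B - n_A - n_B) / ((n_A+n_B)^2 * (n_A+n_B-1)) = 14336/3840 = 3.7333.
        SD[R] = 1.9322.
Step 4: Continuity-corrected z = (R - 0.5 - E[R]) / SD[R] = (11 - 0.5 - 9.0000) / 1.9322 = 0.7763.
Step 5: Two-sided p-value via normal approximation = 2*(1 - Phi(|z|)) = 0.437558.
Step 6: alpha = 0.1. fail to reject H0.

R = 11, z = 0.7763, p = 0.437558, fail to reject H0.


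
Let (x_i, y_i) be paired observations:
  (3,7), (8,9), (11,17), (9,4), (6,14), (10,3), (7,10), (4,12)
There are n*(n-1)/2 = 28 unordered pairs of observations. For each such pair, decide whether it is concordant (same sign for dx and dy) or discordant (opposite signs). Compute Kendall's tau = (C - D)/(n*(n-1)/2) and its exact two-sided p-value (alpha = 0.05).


Step 1: Enumerate the 28 unordered pairs (i,j) with i<j and classify each by sign(x_j-x_i) * sign(y_j-y_i).
  (1,2):dx=+5,dy=+2->C; (1,3):dx=+8,dy=+10->C; (1,4):dx=+6,dy=-3->D; (1,5):dx=+3,dy=+7->C
  (1,6):dx=+7,dy=-4->D; (1,7):dx=+4,dy=+3->C; (1,8):dx=+1,dy=+5->C; (2,3):dx=+3,dy=+8->C
  (2,4):dx=+1,dy=-5->D; (2,5):dx=-2,dy=+5->D; (2,6):dx=+2,dy=-6->D; (2,7):dx=-1,dy=+1->D
  (2,8):dx=-4,dy=+3->D; (3,4):dx=-2,dy=-13->C; (3,5):dx=-5,dy=-3->C; (3,6):dx=-1,dy=-14->C
  (3,7):dx=-4,dy=-7->C; (3,8):dx=-7,dy=-5->C; (4,5):dx=-3,dy=+10->D; (4,6):dx=+1,dy=-1->D
  (4,7):dx=-2,dy=+6->D; (4,8):dx=-5,dy=+8->D; (5,6):dx=+4,dy=-11->D; (5,7):dx=+1,dy=-4->D
  (5,8):dx=-2,dy=-2->C; (6,7):dx=-3,dy=+7->D; (6,8):dx=-6,dy=+9->D; (7,8):dx=-3,dy=+2->D
Step 2: C = 12, D = 16, total pairs = 28.
Step 3: tau = (C - D)/(n(n-1)/2) = (12 - 16)/28 = -0.142857.
Step 4: Exact two-sided p-value (enumerate n! = 40320 permutations of y under H0): p = 0.719544.
Step 5: alpha = 0.05. fail to reject H0.

tau_b = -0.1429 (C=12, D=16), p = 0.719544, fail to reject H0.


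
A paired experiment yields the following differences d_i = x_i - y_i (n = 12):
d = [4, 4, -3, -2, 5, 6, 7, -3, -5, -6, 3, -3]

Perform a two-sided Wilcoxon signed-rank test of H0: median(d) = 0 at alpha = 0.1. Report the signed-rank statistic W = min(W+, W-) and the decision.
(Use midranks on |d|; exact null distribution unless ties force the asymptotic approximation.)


Step 1: Drop any zero differences (none here) and take |d_i|.
|d| = [4, 4, 3, 2, 5, 6, 7, 3, 5, 6, 3, 3]
Step 2: Midrank |d_i| (ties get averaged ranks).
ranks: |4|->6.5, |4|->6.5, |3|->3.5, |2|->1, |5|->8.5, |6|->10.5, |7|->12, |3|->3.5, |5|->8.5, |6|->10.5, |3|->3.5, |3|->3.5
Step 3: Attach original signs; sum ranks with positive sign and with negative sign.
W+ = 6.5 + 6.5 + 8.5 + 10.5 + 12 + 3.5 = 47.5
W- = 3.5 + 1 + 3.5 + 8.5 + 10.5 + 3.5 = 30.5
(Check: W+ + W- = 78 should equal n(n+1)/2 = 78.)
Step 4: Test statistic W = min(W+, W-) = 30.5.
Step 5: Ties in |d|, so use the tie-corrected normal approximation.
        E[W] = n(n+1)/4 = 12*13/4 = 39.
        Tie groups: |d|=3 (t=4), |d|=4 (t=2), |d|=5 (t=2), |d|=6 (t=2); sum(t^3 - t) = 78.
        Var[W] = n(n+1)(2n+1)/24 - sum(t^3-t)/48 = 3900/24 - 78/48 = 160.875.
        z = (W - E[W]) / sqrt(Var[W]) = (30.5 - 39) / 12.6837 = -0.6702.
        Two-sided p = 2*Phi(z) = 0.502760.
Step 6: alpha = 0.1. fail to reject H0.

W+ = 47.5, W- = 30.5, W = min = 30.5, p = 0.502760, fail to reject H0.
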